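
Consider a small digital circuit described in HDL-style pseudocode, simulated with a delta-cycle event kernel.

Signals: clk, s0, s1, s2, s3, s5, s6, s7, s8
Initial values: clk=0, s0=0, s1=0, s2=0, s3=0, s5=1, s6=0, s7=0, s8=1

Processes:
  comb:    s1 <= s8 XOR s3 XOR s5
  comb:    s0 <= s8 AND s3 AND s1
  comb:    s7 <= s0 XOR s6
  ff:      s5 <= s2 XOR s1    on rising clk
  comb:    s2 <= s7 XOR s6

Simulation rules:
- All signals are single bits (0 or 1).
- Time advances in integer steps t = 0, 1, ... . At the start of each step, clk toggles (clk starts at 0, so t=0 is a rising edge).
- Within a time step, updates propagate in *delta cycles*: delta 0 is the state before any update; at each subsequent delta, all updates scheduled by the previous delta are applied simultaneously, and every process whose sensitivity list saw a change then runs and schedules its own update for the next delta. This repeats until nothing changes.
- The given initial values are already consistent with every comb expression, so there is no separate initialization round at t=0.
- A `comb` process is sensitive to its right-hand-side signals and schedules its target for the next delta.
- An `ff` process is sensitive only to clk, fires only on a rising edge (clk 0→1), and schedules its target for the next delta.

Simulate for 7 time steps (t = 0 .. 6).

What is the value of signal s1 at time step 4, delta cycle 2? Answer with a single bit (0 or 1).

0

t=0 Δ0: s5=1 clk=0 s1=0 s7=0 s2=0 s0=0 s6=0 s8=1 s3=0
  Δ1: clk:0→1
  Δ2: s5:1→0
  Δ3: s1:0→1
  (3Δ to stable)
t=1 Δ0: s5=0 clk=1 s1=1 s7=0 s2=0 s0=0 s6=0 s8=1 s3=0
  Δ1: clk:1→0
  (1Δ to stable)
t=2 Δ0: s5=0 clk=0 s1=1 s7=0 s2=0 s0=0 s6=0 s8=1 s3=0
  Δ1: clk:0→1
  Δ2: s5:0→1
  Δ3: s1:1→0
  (3Δ to stable)
t=3 Δ0: s5=1 clk=1 s1=0 s7=0 s2=0 s0=0 s6=0 s8=1 s3=0
  Δ1: clk:1→0
  (1Δ to stable)
t=4 Δ0: s5=1 clk=0 s1=0 s7=0 s2=0 s0=0 s6=0 s8=1 s3=0
  Δ1: clk:0→1
  Δ2: s5:1→0
  Δ3: s1:0→1
  (3Δ to stable)
t=5 Δ0: s5=0 clk=1 s1=1 s7=0 s2=0 s0=0 s6=0 s8=1 s3=0
  Δ1: clk:1→0
  (1Δ to stable)
t=6 Δ0: s5=0 clk=0 s1=1 s7=0 s2=0 s0=0 s6=0 s8=1 s3=0
  Δ1: clk:0→1
  Δ2: s5:0→1
  Δ3: s1:1→0
  (3Δ to stable)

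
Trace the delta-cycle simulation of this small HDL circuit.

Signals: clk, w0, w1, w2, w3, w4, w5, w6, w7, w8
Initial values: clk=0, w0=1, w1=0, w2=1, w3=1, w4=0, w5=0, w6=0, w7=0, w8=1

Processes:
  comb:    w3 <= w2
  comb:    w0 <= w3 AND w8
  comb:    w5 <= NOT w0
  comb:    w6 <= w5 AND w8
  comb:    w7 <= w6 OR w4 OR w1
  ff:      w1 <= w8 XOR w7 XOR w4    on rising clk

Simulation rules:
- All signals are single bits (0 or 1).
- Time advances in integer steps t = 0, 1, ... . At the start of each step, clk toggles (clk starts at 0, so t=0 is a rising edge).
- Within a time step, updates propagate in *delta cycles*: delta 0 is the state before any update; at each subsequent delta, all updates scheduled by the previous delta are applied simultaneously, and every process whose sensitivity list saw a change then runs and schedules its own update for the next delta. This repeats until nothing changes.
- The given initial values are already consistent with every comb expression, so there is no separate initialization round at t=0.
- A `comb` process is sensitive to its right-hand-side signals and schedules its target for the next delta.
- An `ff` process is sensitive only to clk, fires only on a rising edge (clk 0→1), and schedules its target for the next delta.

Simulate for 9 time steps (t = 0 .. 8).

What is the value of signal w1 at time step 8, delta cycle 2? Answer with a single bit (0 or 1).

[bits: w0,w4,w6,clk,w3,w5,w1,w8,w2,w7]
t=0: Δ0=1000100110 Δ1=1001100110 Δ2=1001101110 Δ3=1001101111 | 3Δ
t=1: Δ0=1001101111 Δ1=1000101111 | 1Δ
t=2: Δ0=1000101111 Δ1=1001101111 Δ2=1001100111 Δ3=1001100110 | 3Δ
t=3: Δ0=1001100110 Δ1=1000100110 | 1Δ
t=4: Δ0=1000100110 Δ1=1001100110 Δ2=1001101110 Δ3=1001101111 | 3Δ
t=5: Δ0=1001101111 Δ1=1000101111 | 1Δ
t=6: Δ0=1000101111 Δ1=1001101111 Δ2=1001100111 Δ3=1001100110 | 3Δ
t=7: Δ0=1001100110 Δ1=1000100110 | 1Δ
t=8: Δ0=1000100110 Δ1=1001100110 Δ2=1001101110 Δ3=1001101111 | 3Δ

1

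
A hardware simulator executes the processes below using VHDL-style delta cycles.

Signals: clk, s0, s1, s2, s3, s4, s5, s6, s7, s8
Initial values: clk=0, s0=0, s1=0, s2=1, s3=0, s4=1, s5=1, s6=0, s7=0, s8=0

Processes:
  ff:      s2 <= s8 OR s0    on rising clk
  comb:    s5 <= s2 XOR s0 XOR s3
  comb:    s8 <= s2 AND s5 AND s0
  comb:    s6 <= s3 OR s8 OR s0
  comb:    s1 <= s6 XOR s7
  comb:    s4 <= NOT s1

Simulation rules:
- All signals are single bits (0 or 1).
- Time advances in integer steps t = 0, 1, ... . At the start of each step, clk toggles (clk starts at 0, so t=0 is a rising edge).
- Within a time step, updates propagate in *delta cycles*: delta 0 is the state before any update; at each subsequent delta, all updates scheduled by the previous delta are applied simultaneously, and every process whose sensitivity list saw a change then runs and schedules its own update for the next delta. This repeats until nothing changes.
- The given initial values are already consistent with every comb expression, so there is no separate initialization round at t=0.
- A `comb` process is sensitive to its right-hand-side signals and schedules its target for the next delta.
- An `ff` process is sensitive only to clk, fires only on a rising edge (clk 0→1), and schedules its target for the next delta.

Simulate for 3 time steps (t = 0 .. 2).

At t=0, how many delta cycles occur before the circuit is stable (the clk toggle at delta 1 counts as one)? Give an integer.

t0.Δ0 clk=0 s6=0 s3=0 s0=0 s5=1 s7=0 s8=0 s4=1 s1=0 s2=1
t0.Δ1 clk=1 s6=0 s3=0 s0=0 s5=1 s7=0 s8=0 s4=1 s1=0 s2=1
t0.Δ2 clk=1 s6=0 s3=0 s0=0 s5=1 s7=0 s8=0 s4=1 s1=0 s2=0
t0.Δ3 clk=1 s6=0 s3=0 s0=0 s5=0 s7=0 s8=0 s4=1 s1=0 s2=0
t1.Δ0 clk=1 s6=0 s3=0 s0=0 s5=0 s7=0 s8=0 s4=1 s1=0 s2=0
t1.Δ1 clk=0 s6=0 s3=0 s0=0 s5=0 s7=0 s8=0 s4=1 s1=0 s2=0
t2.Δ0 clk=0 s6=0 s3=0 s0=0 s5=0 s7=0 s8=0 s4=1 s1=0 s2=0
t2.Δ1 clk=1 s6=0 s3=0 s0=0 s5=0 s7=0 s8=0 s4=1 s1=0 s2=0

3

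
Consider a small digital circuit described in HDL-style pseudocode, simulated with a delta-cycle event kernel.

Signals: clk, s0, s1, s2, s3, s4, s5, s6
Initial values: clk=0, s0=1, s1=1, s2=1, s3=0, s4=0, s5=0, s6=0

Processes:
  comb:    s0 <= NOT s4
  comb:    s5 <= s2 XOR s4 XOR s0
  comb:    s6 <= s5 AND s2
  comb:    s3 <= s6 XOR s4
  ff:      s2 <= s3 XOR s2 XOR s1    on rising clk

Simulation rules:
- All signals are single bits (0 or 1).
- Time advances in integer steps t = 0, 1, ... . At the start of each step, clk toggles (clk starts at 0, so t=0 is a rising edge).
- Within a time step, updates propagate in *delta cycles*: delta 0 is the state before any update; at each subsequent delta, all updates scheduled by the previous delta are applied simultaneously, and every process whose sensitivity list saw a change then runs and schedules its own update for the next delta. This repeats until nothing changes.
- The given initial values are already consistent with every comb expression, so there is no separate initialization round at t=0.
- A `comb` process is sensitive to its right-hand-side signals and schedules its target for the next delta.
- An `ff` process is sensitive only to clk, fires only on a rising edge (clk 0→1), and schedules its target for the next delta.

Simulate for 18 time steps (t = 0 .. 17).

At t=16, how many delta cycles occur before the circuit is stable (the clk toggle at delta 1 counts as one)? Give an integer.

t=0 Δ0: s2=1 s1=1 clk=0 s3=0 s5=0 s0=1 s4=0 s6=0
  Δ1: clk:0→1
  Δ2: s2:1→0
  Δ3: s5:0→1
  (3Δ to stable)
t=1 Δ0: s2=0 s1=1 clk=1 s3=0 s5=1 s0=1 s4=0 s6=0
  Δ1: clk:1→0
  (1Δ to stable)
t=2 Δ0: s2=0 s1=1 clk=0 s3=0 s5=1 s0=1 s4=0 s6=0
  Δ1: clk:0→1
  Δ2: s2:0→1
  Δ3: s5:1→0, s6:0→1
  Δ4: s3:0→1, s6:1→0
  Δ5: s3:1→0
  (5Δ to stable)
t=3 Δ0: s2=1 s1=1 clk=1 s3=0 s5=0 s0=1 s4=0 s6=0
  Δ1: clk:1→0
  (1Δ to stable)
t=4 Δ0: s2=1 s1=1 clk=0 s3=0 s5=0 s0=1 s4=0 s6=0
  Δ1: clk:0→1
  Δ2: s2:1→0
  Δ3: s5:0→1
  (3Δ to stable)
t=5 Δ0: s2=0 s1=1 clk=1 s3=0 s5=1 s0=1 s4=0 s6=0
  Δ1: clk:1→0
  (1Δ to stable)
t=6 Δ0: s2=0 s1=1 clk=0 s3=0 s5=1 s0=1 s4=0 s6=0
  Δ1: clk:0→1
  Δ2: s2:0→1
  Δ3: s5:1→0, s6:0→1
  Δ4: s3:0→1, s6:1→0
  Δ5: s3:1→0
  (5Δ to stable)
t=7 Δ0: s2=1 s1=1 clk=1 s3=0 s5=0 s0=1 s4=0 s6=0
  Δ1: clk:1→0
  (1Δ to stable)
t=8 Δ0: s2=1 s1=1 clk=0 s3=0 s5=0 s0=1 s4=0 s6=0
  Δ1: clk:0→1
  Δ2: s2:1→0
  Δ3: s5:0→1
  (3Δ to stable)
t=9 Δ0: s2=0 s1=1 clk=1 s3=0 s5=1 s0=1 s4=0 s6=0
  Δ1: clk:1→0
  (1Δ to stable)
t=10 Δ0: s2=0 s1=1 clk=0 s3=0 s5=1 s0=1 s4=0 s6=0
  Δ1: clk:0→1
  Δ2: s2:0→1
  Δ3: s5:1→0, s6:0→1
  Δ4: s3:0→1, s6:1→0
  Δ5: s3:1→0
  (5Δ to stable)
t=11 Δ0: s2=1 s1=1 clk=1 s3=0 s5=0 s0=1 s4=0 s6=0
  Δ1: clk:1→0
  (1Δ to stable)
t=12 Δ0: s2=1 s1=1 clk=0 s3=0 s5=0 s0=1 s4=0 s6=0
  Δ1: clk:0→1
  Δ2: s2:1→0
  Δ3: s5:0→1
  (3Δ to stable)
t=13 Δ0: s2=0 s1=1 clk=1 s3=0 s5=1 s0=1 s4=0 s6=0
  Δ1: clk:1→0
  (1Δ to stable)
t=14 Δ0: s2=0 s1=1 clk=0 s3=0 s5=1 s0=1 s4=0 s6=0
  Δ1: clk:0→1
  Δ2: s2:0→1
  Δ3: s5:1→0, s6:0→1
  Δ4: s3:0→1, s6:1→0
  Δ5: s3:1→0
  (5Δ to stable)
t=15 Δ0: s2=1 s1=1 clk=1 s3=0 s5=0 s0=1 s4=0 s6=0
  Δ1: clk:1→0
  (1Δ to stable)
t=16 Δ0: s2=1 s1=1 clk=0 s3=0 s5=0 s0=1 s4=0 s6=0
  Δ1: clk:0→1
  Δ2: s2:1→0
  Δ3: s5:0→1
  (3Δ to stable)
t=17 Δ0: s2=0 s1=1 clk=1 s3=0 s5=1 s0=1 s4=0 s6=0
  Δ1: clk:1→0
  (1Δ to stable)

3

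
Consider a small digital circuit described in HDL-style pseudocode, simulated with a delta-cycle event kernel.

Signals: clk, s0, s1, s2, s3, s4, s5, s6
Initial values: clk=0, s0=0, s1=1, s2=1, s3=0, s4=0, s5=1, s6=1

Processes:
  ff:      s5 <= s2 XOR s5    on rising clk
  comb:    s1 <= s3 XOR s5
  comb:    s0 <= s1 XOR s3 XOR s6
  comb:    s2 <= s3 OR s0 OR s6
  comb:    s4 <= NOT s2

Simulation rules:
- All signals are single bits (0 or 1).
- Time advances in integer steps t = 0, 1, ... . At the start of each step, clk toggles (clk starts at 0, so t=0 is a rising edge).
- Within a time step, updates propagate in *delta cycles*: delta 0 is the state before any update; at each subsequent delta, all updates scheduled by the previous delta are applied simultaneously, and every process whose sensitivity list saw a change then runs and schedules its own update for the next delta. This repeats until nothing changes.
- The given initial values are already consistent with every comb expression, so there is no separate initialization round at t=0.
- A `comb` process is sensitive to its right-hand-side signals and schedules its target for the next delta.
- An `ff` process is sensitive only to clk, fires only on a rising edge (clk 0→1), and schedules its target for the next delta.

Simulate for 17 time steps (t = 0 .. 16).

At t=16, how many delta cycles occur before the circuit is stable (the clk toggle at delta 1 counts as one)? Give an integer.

4

[bits: s5,s4,clk,s2,s1,s0,s3,s6]
t=0: Δ0=10011001 Δ1=10111001 Δ2=00111001 Δ3=00110001 Δ4=00110101 | 4Δ
t=1: Δ0=00110101 Δ1=00010101 | 1Δ
t=2: Δ0=00010101 Δ1=00110101 Δ2=10110101 Δ3=10111101 Δ4=10111001 | 4Δ
t=3: Δ0=10111001 Δ1=10011001 | 1Δ
t=4: Δ0=10011001 Δ1=10111001 Δ2=00111001 Δ3=00110001 Δ4=00110101 | 4Δ
t=5: Δ0=00110101 Δ1=00010101 | 1Δ
t=6: Δ0=00010101 Δ1=00110101 Δ2=10110101 Δ3=10111101 Δ4=10111001 | 4Δ
t=7: Δ0=10111001 Δ1=10011001 | 1Δ
t=8: Δ0=10011001 Δ1=10111001 Δ2=00111001 Δ3=00110001 Δ4=00110101 | 4Δ
t=9: Δ0=00110101 Δ1=00010101 | 1Δ
t=10: Δ0=00010101 Δ1=00110101 Δ2=10110101 Δ3=10111101 Δ4=10111001 | 4Δ
t=11: Δ0=10111001 Δ1=10011001 | 1Δ
t=12: Δ0=10011001 Δ1=10111001 Δ2=00111001 Δ3=00110001 Δ4=00110101 | 4Δ
t=13: Δ0=00110101 Δ1=00010101 | 1Δ
t=14: Δ0=00010101 Δ1=00110101 Δ2=10110101 Δ3=10111101 Δ4=10111001 | 4Δ
t=15: Δ0=10111001 Δ1=10011001 | 1Δ
t=16: Δ0=10011001 Δ1=10111001 Δ2=00111001 Δ3=00110001 Δ4=00110101 | 4Δ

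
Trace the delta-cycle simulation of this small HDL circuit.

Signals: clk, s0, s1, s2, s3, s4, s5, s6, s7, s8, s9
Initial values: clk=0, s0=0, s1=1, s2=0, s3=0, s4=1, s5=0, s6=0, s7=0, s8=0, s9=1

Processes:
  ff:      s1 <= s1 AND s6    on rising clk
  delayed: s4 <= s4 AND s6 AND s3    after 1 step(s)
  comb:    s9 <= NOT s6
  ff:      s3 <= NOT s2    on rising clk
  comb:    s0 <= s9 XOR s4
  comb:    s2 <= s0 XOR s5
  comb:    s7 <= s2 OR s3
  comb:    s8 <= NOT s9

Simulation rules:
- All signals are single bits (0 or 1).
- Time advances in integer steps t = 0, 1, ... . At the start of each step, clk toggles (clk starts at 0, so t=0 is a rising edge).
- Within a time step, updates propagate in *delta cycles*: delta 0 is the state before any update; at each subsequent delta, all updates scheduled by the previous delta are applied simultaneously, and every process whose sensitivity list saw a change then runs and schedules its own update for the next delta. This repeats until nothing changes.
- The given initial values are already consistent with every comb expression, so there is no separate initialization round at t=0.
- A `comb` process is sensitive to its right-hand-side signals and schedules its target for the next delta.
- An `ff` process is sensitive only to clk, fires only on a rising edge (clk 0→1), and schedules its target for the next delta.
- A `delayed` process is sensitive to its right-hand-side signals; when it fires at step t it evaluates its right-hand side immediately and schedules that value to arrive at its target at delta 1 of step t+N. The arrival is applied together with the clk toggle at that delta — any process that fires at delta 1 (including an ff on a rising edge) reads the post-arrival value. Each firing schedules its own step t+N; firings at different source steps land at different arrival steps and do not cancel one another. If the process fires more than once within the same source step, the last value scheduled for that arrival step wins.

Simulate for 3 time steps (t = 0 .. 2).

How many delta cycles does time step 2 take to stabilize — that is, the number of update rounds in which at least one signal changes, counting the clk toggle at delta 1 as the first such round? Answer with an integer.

[bits: clk,s7,s0,s8,s4,s2,s5,s1,s9,s3,s6]
t=0: Δ0=00001001100 Δ1=10001001100 Δ2=10001000110 Δ3=11001000110 | 3Δ
t=1: Δ0=11001000110 Δ1=01000000110 Δ2=01100000110 Δ3=01100100110 | 3Δ
t=2: Δ0=01100100110 Δ1=11100100110 Δ2=11100100100 | 2Δ

2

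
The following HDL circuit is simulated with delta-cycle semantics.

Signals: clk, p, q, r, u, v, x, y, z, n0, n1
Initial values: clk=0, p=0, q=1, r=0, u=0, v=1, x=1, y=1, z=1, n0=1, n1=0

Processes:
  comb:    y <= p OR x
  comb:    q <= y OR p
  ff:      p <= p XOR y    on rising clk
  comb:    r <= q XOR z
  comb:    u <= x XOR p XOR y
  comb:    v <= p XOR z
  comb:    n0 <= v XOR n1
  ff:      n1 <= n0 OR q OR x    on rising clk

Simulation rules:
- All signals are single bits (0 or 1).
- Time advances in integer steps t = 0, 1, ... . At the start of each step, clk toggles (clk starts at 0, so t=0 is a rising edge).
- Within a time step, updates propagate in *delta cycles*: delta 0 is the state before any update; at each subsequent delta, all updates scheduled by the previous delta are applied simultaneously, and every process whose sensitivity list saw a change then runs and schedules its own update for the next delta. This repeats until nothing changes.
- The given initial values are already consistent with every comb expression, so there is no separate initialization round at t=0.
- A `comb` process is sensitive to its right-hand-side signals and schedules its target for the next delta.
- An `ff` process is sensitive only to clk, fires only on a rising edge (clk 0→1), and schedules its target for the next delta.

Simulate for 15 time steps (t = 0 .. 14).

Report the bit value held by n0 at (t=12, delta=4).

t0.Δ0 u=0 clk=0 v=1 q=1 x=1 n0=1 r=0 n1=0 y=1 p=0 z=1
t0.Δ1 u=0 clk=1 v=1 q=1 x=1 n0=1 r=0 n1=0 y=1 p=0 z=1
t0.Δ2 u=0 clk=1 v=1 q=1 x=1 n0=1 r=0 n1=1 y=1 p=1 z=1
t0.Δ3 u=1 clk=1 v=0 q=1 x=1 n0=0 r=0 n1=1 y=1 p=1 z=1
t0.Δ4 u=1 clk=1 v=0 q=1 x=1 n0=1 r=0 n1=1 y=1 p=1 z=1
t1.Δ0 u=1 clk=1 v=0 q=1 x=1 n0=1 r=0 n1=1 y=1 p=1 z=1
t1.Δ1 u=1 clk=0 v=0 q=1 x=1 n0=1 r=0 n1=1 y=1 p=1 z=1
t2.Δ0 u=1 clk=0 v=0 q=1 x=1 n0=1 r=0 n1=1 y=1 p=1 z=1
t2.Δ1 u=1 clk=1 v=0 q=1 x=1 n0=1 r=0 n1=1 y=1 p=1 z=1
t2.Δ2 u=1 clk=1 v=0 q=1 x=1 n0=1 r=0 n1=1 y=1 p=0 z=1
t2.Δ3 u=0 clk=1 v=1 q=1 x=1 n0=1 r=0 n1=1 y=1 p=0 z=1
t2.Δ4 u=0 clk=1 v=1 q=1 x=1 n0=0 r=0 n1=1 y=1 p=0 z=1
t3.Δ0 u=0 clk=1 v=1 q=1 x=1 n0=0 r=0 n1=1 y=1 p=0 z=1
t3.Δ1 u=0 clk=0 v=1 q=1 x=1 n0=0 r=0 n1=1 y=1 p=0 z=1
t4.Δ0 u=0 clk=0 v=1 q=1 x=1 n0=0 r=0 n1=1 y=1 p=0 z=1
t4.Δ1 u=0 clk=1 v=1 q=1 x=1 n0=0 r=0 n1=1 y=1 p=0 z=1
t4.Δ2 u=0 clk=1 v=1 q=1 x=1 n0=0 r=0 n1=1 y=1 p=1 z=1
t4.Δ3 u=1 clk=1 v=0 q=1 x=1 n0=0 r=0 n1=1 y=1 p=1 z=1
t4.Δ4 u=1 clk=1 v=0 q=1 x=1 n0=1 r=0 n1=1 y=1 p=1 z=1
t5.Δ0 u=1 clk=1 v=0 q=1 x=1 n0=1 r=0 n1=1 y=1 p=1 z=1
t5.Δ1 u=1 clk=0 v=0 q=1 x=1 n0=1 r=0 n1=1 y=1 p=1 z=1
t6.Δ0 u=1 clk=0 v=0 q=1 x=1 n0=1 r=0 n1=1 y=1 p=1 z=1
t6.Δ1 u=1 clk=1 v=0 q=1 x=1 n0=1 r=0 n1=1 y=1 p=1 z=1
t6.Δ2 u=1 clk=1 v=0 q=1 x=1 n0=1 r=0 n1=1 y=1 p=0 z=1
t6.Δ3 u=0 clk=1 v=1 q=1 x=1 n0=1 r=0 n1=1 y=1 p=0 z=1
t6.Δ4 u=0 clk=1 v=1 q=1 x=1 n0=0 r=0 n1=1 y=1 p=0 z=1
t7.Δ0 u=0 clk=1 v=1 q=1 x=1 n0=0 r=0 n1=1 y=1 p=0 z=1
t7.Δ1 u=0 clk=0 v=1 q=1 x=1 n0=0 r=0 n1=1 y=1 p=0 z=1
t8.Δ0 u=0 clk=0 v=1 q=1 x=1 n0=0 r=0 n1=1 y=1 p=0 z=1
t8.Δ1 u=0 clk=1 v=1 q=1 x=1 n0=0 r=0 n1=1 y=1 p=0 z=1
t8.Δ2 u=0 clk=1 v=1 q=1 x=1 n0=0 r=0 n1=1 y=1 p=1 z=1
t8.Δ3 u=1 clk=1 v=0 q=1 x=1 n0=0 r=0 n1=1 y=1 p=1 z=1
t8.Δ4 u=1 clk=1 v=0 q=1 x=1 n0=1 r=0 n1=1 y=1 p=1 z=1
t9.Δ0 u=1 clk=1 v=0 q=1 x=1 n0=1 r=0 n1=1 y=1 p=1 z=1
t9.Δ1 u=1 clk=0 v=0 q=1 x=1 n0=1 r=0 n1=1 y=1 p=1 z=1
t10.Δ0 u=1 clk=0 v=0 q=1 x=1 n0=1 r=0 n1=1 y=1 p=1 z=1
t10.Δ1 u=1 clk=1 v=0 q=1 x=1 n0=1 r=0 n1=1 y=1 p=1 z=1
t10.Δ2 u=1 clk=1 v=0 q=1 x=1 n0=1 r=0 n1=1 y=1 p=0 z=1
t10.Δ3 u=0 clk=1 v=1 q=1 x=1 n0=1 r=0 n1=1 y=1 p=0 z=1
t10.Δ4 u=0 clk=1 v=1 q=1 x=1 n0=0 r=0 n1=1 y=1 p=0 z=1
t11.Δ0 u=0 clk=1 v=1 q=1 x=1 n0=0 r=0 n1=1 y=1 p=0 z=1
t11.Δ1 u=0 clk=0 v=1 q=1 x=1 n0=0 r=0 n1=1 y=1 p=0 z=1
t12.Δ0 u=0 clk=0 v=1 q=1 x=1 n0=0 r=0 n1=1 y=1 p=0 z=1
t12.Δ1 u=0 clk=1 v=1 q=1 x=1 n0=0 r=0 n1=1 y=1 p=0 z=1
t12.Δ2 u=0 clk=1 v=1 q=1 x=1 n0=0 r=0 n1=1 y=1 p=1 z=1
t12.Δ3 u=1 clk=1 v=0 q=1 x=1 n0=0 r=0 n1=1 y=1 p=1 z=1
t12.Δ4 u=1 clk=1 v=0 q=1 x=1 n0=1 r=0 n1=1 y=1 p=1 z=1
t13.Δ0 u=1 clk=1 v=0 q=1 x=1 n0=1 r=0 n1=1 y=1 p=1 z=1
t13.Δ1 u=1 clk=0 v=0 q=1 x=1 n0=1 r=0 n1=1 y=1 p=1 z=1
t14.Δ0 u=1 clk=0 v=0 q=1 x=1 n0=1 r=0 n1=1 y=1 p=1 z=1
t14.Δ1 u=1 clk=1 v=0 q=1 x=1 n0=1 r=0 n1=1 y=1 p=1 z=1
t14.Δ2 u=1 clk=1 v=0 q=1 x=1 n0=1 r=0 n1=1 y=1 p=0 z=1
t14.Δ3 u=0 clk=1 v=1 q=1 x=1 n0=1 r=0 n1=1 y=1 p=0 z=1
t14.Δ4 u=0 clk=1 v=1 q=1 x=1 n0=0 r=0 n1=1 y=1 p=0 z=1

1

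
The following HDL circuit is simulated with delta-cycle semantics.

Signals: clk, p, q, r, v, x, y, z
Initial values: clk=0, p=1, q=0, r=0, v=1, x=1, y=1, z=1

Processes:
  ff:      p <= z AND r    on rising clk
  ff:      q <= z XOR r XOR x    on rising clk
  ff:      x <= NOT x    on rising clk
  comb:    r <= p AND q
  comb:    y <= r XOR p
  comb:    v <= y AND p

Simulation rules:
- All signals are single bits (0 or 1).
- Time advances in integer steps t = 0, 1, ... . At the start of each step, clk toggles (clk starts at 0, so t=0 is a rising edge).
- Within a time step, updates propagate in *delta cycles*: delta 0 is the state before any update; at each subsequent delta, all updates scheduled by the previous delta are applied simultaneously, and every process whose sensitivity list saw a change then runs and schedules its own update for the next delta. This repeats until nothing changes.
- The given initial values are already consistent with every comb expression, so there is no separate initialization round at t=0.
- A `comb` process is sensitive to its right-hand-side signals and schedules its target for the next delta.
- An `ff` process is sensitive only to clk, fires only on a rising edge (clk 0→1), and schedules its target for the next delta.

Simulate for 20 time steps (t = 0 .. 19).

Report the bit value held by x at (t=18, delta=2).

t=0 Δ0: z=1 r=0 v=1 clk=0 x=1 y=1 p=1 q=0
  Δ1: clk:0→1
  Δ2: x:1→0, p:1→0
  Δ3: v:1→0, y:1→0
  (3Δ to stable)
t=1 Δ0: z=1 r=0 v=0 clk=1 x=0 y=0 p=0 q=0
  Δ1: clk:1→0
  (1Δ to stable)
t=2 Δ0: z=1 r=0 v=0 clk=0 x=0 y=0 p=0 q=0
  Δ1: clk:0→1
  Δ2: x:0→1, q:0→1
  (2Δ to stable)
t=3 Δ0: z=1 r=0 v=0 clk=1 x=1 y=0 p=0 q=1
  Δ1: clk:1→0
  (1Δ to stable)
t=4 Δ0: z=1 r=0 v=0 clk=0 x=1 y=0 p=0 q=1
  Δ1: clk:0→1
  Δ2: x:1→0, q:1→0
  (2Δ to stable)
t=5 Δ0: z=1 r=0 v=0 clk=1 x=0 y=0 p=0 q=0
  Δ1: clk:1→0
  (1Δ to stable)
t=6 Δ0: z=1 r=0 v=0 clk=0 x=0 y=0 p=0 q=0
  Δ1: clk:0→1
  Δ2: x:0→1, q:0→1
  (2Δ to stable)
t=7 Δ0: z=1 r=0 v=0 clk=1 x=1 y=0 p=0 q=1
  Δ1: clk:1→0
  (1Δ to stable)
t=8 Δ0: z=1 r=0 v=0 clk=0 x=1 y=0 p=0 q=1
  Δ1: clk:0→1
  Δ2: x:1→0, q:1→0
  (2Δ to stable)
t=9 Δ0: z=1 r=0 v=0 clk=1 x=0 y=0 p=0 q=0
  Δ1: clk:1→0
  (1Δ to stable)
t=10 Δ0: z=1 r=0 v=0 clk=0 x=0 y=0 p=0 q=0
  Δ1: clk:0→1
  Δ2: x:0→1, q:0→1
  (2Δ to stable)
t=11 Δ0: z=1 r=0 v=0 clk=1 x=1 y=0 p=0 q=1
  Δ1: clk:1→0
  (1Δ to stable)
t=12 Δ0: z=1 r=0 v=0 clk=0 x=1 y=0 p=0 q=1
  Δ1: clk:0→1
  Δ2: x:1→0, q:1→0
  (2Δ to stable)
t=13 Δ0: z=1 r=0 v=0 clk=1 x=0 y=0 p=0 q=0
  Δ1: clk:1→0
  (1Δ to stable)
t=14 Δ0: z=1 r=0 v=0 clk=0 x=0 y=0 p=0 q=0
  Δ1: clk:0→1
  Δ2: x:0→1, q:0→1
  (2Δ to stable)
t=15 Δ0: z=1 r=0 v=0 clk=1 x=1 y=0 p=0 q=1
  Δ1: clk:1→0
  (1Δ to stable)
t=16 Δ0: z=1 r=0 v=0 clk=0 x=1 y=0 p=0 q=1
  Δ1: clk:0→1
  Δ2: x:1→0, q:1→0
  (2Δ to stable)
t=17 Δ0: z=1 r=0 v=0 clk=1 x=0 y=0 p=0 q=0
  Δ1: clk:1→0
  (1Δ to stable)
t=18 Δ0: z=1 r=0 v=0 clk=0 x=0 y=0 p=0 q=0
  Δ1: clk:0→1
  Δ2: x:0→1, q:0→1
  (2Δ to stable)
t=19 Δ0: z=1 r=0 v=0 clk=1 x=1 y=0 p=0 q=1
  Δ1: clk:1→0
  (1Δ to stable)

1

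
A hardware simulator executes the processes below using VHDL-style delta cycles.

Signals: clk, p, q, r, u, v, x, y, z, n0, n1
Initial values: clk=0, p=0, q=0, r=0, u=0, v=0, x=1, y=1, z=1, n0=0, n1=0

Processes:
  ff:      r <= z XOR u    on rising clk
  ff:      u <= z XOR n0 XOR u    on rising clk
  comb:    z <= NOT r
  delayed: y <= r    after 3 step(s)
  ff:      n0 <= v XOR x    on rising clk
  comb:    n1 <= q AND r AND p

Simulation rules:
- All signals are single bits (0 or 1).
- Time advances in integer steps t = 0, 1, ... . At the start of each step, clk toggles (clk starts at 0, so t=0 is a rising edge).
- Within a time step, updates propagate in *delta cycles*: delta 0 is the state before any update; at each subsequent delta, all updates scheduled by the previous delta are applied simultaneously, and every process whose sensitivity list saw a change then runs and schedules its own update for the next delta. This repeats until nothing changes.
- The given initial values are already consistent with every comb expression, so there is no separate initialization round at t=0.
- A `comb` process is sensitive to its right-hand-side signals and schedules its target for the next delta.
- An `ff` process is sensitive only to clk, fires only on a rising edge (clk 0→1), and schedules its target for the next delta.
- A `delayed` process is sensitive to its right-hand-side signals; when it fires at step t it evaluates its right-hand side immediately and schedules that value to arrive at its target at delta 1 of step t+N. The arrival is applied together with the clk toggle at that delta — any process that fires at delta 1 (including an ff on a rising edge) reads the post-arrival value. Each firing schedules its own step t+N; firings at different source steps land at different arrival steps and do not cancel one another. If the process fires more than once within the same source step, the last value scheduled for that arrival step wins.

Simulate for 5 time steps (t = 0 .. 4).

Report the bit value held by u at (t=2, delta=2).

t=0 Δ0: q=0 r=0 z=1 clk=0 v=0 x=1 n1=0 y=1 u=0 p=0 n0=0
  Δ1: clk:0→1
  Δ2: r:0→1, u:0→1, n0:0→1
  Δ3: z:1→0
  (3Δ to stable)
t=1 Δ0: q=0 r=1 z=0 clk=1 v=0 x=1 n1=0 y=1 u=1 p=0 n0=1
  Δ1: clk:1→0
  (1Δ to stable)
t=2 Δ0: q=0 r=1 z=0 clk=0 v=0 x=1 n1=0 y=1 u=1 p=0 n0=1
  Δ1: clk:0→1
  Δ2: u:1→0
  (2Δ to stable)
t=3 Δ0: q=0 r=1 z=0 clk=1 v=0 x=1 n1=0 y=1 u=0 p=0 n0=1
  Δ1: clk:1→0
  (1Δ to stable)
t=4 Δ0: q=0 r=1 z=0 clk=0 v=0 x=1 n1=0 y=1 u=0 p=0 n0=1
  Δ1: clk:0→1
  Δ2: r:1→0, u:0→1
  Δ3: z:0→1
  (3Δ to stable)

0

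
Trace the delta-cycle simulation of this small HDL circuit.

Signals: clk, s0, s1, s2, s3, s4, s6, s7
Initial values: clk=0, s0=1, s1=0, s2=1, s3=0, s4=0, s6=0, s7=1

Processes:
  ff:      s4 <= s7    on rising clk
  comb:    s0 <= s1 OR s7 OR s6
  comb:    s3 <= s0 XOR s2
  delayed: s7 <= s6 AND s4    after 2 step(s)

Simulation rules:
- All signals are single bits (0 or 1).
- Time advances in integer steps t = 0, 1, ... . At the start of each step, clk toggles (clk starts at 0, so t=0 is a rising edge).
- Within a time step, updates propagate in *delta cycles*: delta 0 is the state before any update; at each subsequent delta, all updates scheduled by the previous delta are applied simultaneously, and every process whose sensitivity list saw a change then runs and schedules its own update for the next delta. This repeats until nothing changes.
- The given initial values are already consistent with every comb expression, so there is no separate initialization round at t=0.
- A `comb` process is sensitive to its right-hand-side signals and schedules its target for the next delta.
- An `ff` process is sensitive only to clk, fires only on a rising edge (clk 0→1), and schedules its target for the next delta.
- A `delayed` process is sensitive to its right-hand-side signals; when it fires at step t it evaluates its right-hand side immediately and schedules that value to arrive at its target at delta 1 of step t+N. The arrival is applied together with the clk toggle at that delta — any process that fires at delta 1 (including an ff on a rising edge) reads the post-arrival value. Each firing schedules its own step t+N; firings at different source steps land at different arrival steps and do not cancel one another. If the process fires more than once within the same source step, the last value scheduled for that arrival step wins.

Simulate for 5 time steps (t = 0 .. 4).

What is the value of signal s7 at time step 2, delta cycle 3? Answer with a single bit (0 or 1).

0

[bits: s6,s2,s7,s4,s1,s0,clk,s3]
t=0: Δ0=01100100 Δ1=01100110 Δ2=01110110 | 2Δ
t=1: Δ0=01110110 Δ1=01110100 | 1Δ
t=2: Δ0=01110100 Δ1=01010110 Δ2=01000010 Δ3=01000011 | 3Δ
t=3: Δ0=01000011 Δ1=01000001 | 1Δ
t=4: Δ0=01000001 Δ1=01000011 | 1Δ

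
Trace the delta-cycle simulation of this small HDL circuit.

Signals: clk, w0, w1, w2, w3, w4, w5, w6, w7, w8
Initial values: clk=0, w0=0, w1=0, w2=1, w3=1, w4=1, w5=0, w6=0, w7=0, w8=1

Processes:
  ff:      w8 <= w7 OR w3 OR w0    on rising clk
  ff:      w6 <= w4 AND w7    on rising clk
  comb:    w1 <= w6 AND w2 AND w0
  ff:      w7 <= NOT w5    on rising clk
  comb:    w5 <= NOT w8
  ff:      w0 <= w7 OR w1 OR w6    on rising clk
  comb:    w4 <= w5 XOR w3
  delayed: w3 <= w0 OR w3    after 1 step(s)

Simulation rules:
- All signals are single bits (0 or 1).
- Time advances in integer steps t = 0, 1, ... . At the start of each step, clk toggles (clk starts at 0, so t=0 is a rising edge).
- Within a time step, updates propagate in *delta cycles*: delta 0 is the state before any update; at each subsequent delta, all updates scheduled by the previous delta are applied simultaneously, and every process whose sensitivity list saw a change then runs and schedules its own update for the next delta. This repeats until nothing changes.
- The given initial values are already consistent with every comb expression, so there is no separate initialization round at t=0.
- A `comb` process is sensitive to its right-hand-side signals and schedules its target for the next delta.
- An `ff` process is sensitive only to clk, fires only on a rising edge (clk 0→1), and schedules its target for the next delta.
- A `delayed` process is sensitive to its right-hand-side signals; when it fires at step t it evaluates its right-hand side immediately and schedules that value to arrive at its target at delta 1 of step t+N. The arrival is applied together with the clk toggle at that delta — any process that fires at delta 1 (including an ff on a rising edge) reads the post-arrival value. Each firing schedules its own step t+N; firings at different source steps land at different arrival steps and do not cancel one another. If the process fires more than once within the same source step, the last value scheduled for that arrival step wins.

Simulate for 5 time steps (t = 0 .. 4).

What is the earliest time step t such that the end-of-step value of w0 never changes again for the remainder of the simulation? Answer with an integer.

2

t=0 Δ0: w0=0 w5=0 w2=1 w6=0 w8=1 w3=1 w1=0 w7=0 w4=1 clk=0
  Δ1: clk:0→1
  Δ2: w7:0→1
  (2Δ to stable)
t=1 Δ0: w0=0 w5=0 w2=1 w6=0 w8=1 w3=1 w1=0 w7=1 w4=1 clk=1
  Δ1: clk:1→0
  (1Δ to stable)
t=2 Δ0: w0=0 w5=0 w2=1 w6=0 w8=1 w3=1 w1=0 w7=1 w4=1 clk=0
  Δ1: clk:0→1
  Δ2: w0:0→1, w6:0→1
  Δ3: w1:0→1
  (3Δ to stable)
t=3 Δ0: w0=1 w5=0 w2=1 w6=1 w8=1 w3=1 w1=1 w7=1 w4=1 clk=1
  Δ1: clk:1→0
  (1Δ to stable)
t=4 Δ0: w0=1 w5=0 w2=1 w6=1 w8=1 w3=1 w1=1 w7=1 w4=1 clk=0
  Δ1: clk:0→1
  (1Δ to stable)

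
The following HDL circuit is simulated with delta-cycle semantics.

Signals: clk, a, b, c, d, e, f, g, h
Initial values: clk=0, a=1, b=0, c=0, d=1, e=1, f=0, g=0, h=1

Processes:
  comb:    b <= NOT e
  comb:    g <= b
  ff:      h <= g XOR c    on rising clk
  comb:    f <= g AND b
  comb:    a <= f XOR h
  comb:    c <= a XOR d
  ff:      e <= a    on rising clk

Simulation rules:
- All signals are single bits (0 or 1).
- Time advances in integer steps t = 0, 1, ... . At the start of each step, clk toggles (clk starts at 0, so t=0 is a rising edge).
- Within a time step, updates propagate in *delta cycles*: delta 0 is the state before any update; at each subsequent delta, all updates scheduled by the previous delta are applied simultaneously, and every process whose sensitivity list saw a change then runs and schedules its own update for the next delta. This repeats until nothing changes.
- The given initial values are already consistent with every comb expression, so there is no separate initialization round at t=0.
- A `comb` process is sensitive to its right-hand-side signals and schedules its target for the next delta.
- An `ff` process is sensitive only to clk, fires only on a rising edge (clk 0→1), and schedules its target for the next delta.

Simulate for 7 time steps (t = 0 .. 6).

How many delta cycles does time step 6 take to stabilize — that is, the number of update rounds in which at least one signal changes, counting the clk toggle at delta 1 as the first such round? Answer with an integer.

6

t0.Δ0 g=0 e=1 b=0 a=1 c=0 clk=0 d=1 f=0 h=1
t0.Δ1 g=0 e=1 b=0 a=1 c=0 clk=1 d=1 f=0 h=1
t0.Δ2 g=0 e=1 b=0 a=1 c=0 clk=1 d=1 f=0 h=0
t0.Δ3 g=0 e=1 b=0 a=0 c=0 clk=1 d=1 f=0 h=0
t0.Δ4 g=0 e=1 b=0 a=0 c=1 clk=1 d=1 f=0 h=0
t1.Δ0 g=0 e=1 b=0 a=0 c=1 clk=1 d=1 f=0 h=0
t1.Δ1 g=0 e=1 b=0 a=0 c=1 clk=0 d=1 f=0 h=0
t2.Δ0 g=0 e=1 b=0 a=0 c=1 clk=0 d=1 f=0 h=0
t2.Δ1 g=0 e=1 b=0 a=0 c=1 clk=1 d=1 f=0 h=0
t2.Δ2 g=0 e=0 b=0 a=0 c=1 clk=1 d=1 f=0 h=1
t2.Δ3 g=0 e=0 b=1 a=1 c=1 clk=1 d=1 f=0 h=1
t2.Δ4 g=1 e=0 b=1 a=1 c=0 clk=1 d=1 f=0 h=1
t2.Δ5 g=1 e=0 b=1 a=1 c=0 clk=1 d=1 f=1 h=1
t2.Δ6 g=1 e=0 b=1 a=0 c=0 clk=1 d=1 f=1 h=1
t2.Δ7 g=1 e=0 b=1 a=0 c=1 clk=1 d=1 f=1 h=1
t3.Δ0 g=1 e=0 b=1 a=0 c=1 clk=1 d=1 f=1 h=1
t3.Δ1 g=1 e=0 b=1 a=0 c=1 clk=0 d=1 f=1 h=1
t4.Δ0 g=1 e=0 b=1 a=0 c=1 clk=0 d=1 f=1 h=1
t4.Δ1 g=1 e=0 b=1 a=0 c=1 clk=1 d=1 f=1 h=1
t4.Δ2 g=1 e=0 b=1 a=0 c=1 clk=1 d=1 f=1 h=0
t4.Δ3 g=1 e=0 b=1 a=1 c=1 clk=1 d=1 f=1 h=0
t4.Δ4 g=1 e=0 b=1 a=1 c=0 clk=1 d=1 f=1 h=0
t5.Δ0 g=1 e=0 b=1 a=1 c=0 clk=1 d=1 f=1 h=0
t5.Δ1 g=1 e=0 b=1 a=1 c=0 clk=0 d=1 f=1 h=0
t6.Δ0 g=1 e=0 b=1 a=1 c=0 clk=0 d=1 f=1 h=0
t6.Δ1 g=1 e=0 b=1 a=1 c=0 clk=1 d=1 f=1 h=0
t6.Δ2 g=1 e=1 b=1 a=1 c=0 clk=1 d=1 f=1 h=1
t6.Δ3 g=1 e=1 b=0 a=0 c=0 clk=1 d=1 f=1 h=1
t6.Δ4 g=0 e=1 b=0 a=0 c=1 clk=1 d=1 f=0 h=1
t6.Δ5 g=0 e=1 b=0 a=1 c=1 clk=1 d=1 f=0 h=1
t6.Δ6 g=0 e=1 b=0 a=1 c=0 clk=1 d=1 f=0 h=1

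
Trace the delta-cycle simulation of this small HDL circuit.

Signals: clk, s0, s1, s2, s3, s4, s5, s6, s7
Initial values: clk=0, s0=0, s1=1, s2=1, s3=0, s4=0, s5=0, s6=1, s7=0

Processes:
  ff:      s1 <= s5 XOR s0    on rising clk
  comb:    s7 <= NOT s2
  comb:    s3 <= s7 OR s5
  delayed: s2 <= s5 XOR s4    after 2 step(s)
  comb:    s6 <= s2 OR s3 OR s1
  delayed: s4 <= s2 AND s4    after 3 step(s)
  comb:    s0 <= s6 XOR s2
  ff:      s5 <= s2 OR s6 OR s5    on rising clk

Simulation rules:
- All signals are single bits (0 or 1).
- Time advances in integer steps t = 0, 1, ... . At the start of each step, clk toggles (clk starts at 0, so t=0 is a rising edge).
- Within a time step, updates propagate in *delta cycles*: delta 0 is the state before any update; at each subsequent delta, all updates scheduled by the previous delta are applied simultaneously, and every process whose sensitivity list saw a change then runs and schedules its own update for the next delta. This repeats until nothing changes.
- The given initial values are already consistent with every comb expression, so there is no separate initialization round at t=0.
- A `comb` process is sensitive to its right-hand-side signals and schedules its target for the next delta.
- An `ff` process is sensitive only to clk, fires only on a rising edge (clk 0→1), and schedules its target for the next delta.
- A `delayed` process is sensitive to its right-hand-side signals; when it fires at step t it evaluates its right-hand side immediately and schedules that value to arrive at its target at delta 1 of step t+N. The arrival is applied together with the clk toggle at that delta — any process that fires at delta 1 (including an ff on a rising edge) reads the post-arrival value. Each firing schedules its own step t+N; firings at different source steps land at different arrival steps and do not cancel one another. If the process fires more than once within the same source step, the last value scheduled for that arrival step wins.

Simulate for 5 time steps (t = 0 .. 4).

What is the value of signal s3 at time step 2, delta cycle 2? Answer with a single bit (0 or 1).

t0.Δ0 s3=0 s7=0 s4=0 clk=0 s0=0 s2=1 s6=1 s1=1 s5=0
t0.Δ1 s3=0 s7=0 s4=0 clk=1 s0=0 s2=1 s6=1 s1=1 s5=0
t0.Δ2 s3=0 s7=0 s4=0 clk=1 s0=0 s2=1 s6=1 s1=0 s5=1
t0.Δ3 s3=1 s7=0 s4=0 clk=1 s0=0 s2=1 s6=1 s1=0 s5=1
t1.Δ0 s3=1 s7=0 s4=0 clk=1 s0=0 s2=1 s6=1 s1=0 s5=1
t1.Δ1 s3=1 s7=0 s4=0 clk=0 s0=0 s2=1 s6=1 s1=0 s5=1
t2.Δ0 s3=1 s7=0 s4=0 clk=0 s0=0 s2=1 s6=1 s1=0 s5=1
t2.Δ1 s3=1 s7=0 s4=0 clk=1 s0=0 s2=1 s6=1 s1=0 s5=1
t2.Δ2 s3=1 s7=0 s4=0 clk=1 s0=0 s2=1 s6=1 s1=1 s5=1
t3.Δ0 s3=1 s7=0 s4=0 clk=1 s0=0 s2=1 s6=1 s1=1 s5=1
t3.Δ1 s3=1 s7=0 s4=0 clk=0 s0=0 s2=1 s6=1 s1=1 s5=1
t4.Δ0 s3=1 s7=0 s4=0 clk=0 s0=0 s2=1 s6=1 s1=1 s5=1
t4.Δ1 s3=1 s7=0 s4=0 clk=1 s0=0 s2=1 s6=1 s1=1 s5=1

1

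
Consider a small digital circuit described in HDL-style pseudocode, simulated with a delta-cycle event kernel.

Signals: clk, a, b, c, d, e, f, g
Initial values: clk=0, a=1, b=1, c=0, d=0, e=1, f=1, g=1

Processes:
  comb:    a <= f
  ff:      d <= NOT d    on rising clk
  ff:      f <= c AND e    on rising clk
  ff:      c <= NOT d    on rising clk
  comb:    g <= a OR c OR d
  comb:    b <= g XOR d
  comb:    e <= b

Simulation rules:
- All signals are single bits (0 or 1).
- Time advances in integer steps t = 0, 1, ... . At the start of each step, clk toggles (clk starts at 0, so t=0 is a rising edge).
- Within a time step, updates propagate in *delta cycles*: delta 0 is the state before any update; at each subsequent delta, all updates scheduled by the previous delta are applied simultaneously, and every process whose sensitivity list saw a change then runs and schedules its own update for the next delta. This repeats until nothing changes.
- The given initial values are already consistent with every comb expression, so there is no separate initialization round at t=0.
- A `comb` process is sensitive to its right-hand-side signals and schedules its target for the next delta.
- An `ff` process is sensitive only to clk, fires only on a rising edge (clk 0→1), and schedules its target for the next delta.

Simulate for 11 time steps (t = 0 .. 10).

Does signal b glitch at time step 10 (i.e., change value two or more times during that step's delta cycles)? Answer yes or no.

t=0 Δ0: g=1 d=0 c=0 clk=0 e=1 f=1 a=1 b=1
  Δ1: clk:0→1
  Δ2: d:0→1, c:0→1, f:1→0
  Δ3: a:1→0, b:1→0
  Δ4: e:1→0
  (4Δ to stable)
t=1 Δ0: g=1 d=1 c=1 clk=1 e=0 f=0 a=0 b=0
  Δ1: clk:1→0
  (1Δ to stable)
t=2 Δ0: g=1 d=1 c=1 clk=0 e=0 f=0 a=0 b=0
  Δ1: clk:0→1
  Δ2: d:1→0, c:1→0
  Δ3: g:1→0, b:0→1
  Δ4: e:0→1, b:1→0
  Δ5: e:1→0
  (5Δ to stable)
t=3 Δ0: g=0 d=0 c=0 clk=1 e=0 f=0 a=0 b=0
  Δ1: clk:1→0
  (1Δ to stable)
t=4 Δ0: g=0 d=0 c=0 clk=0 e=0 f=0 a=0 b=0
  Δ1: clk:0→1
  Δ2: d:0→1, c:0→1
  Δ3: g:0→1, b:0→1
  Δ4: e:0→1, b:1→0
  Δ5: e:1→0
  (5Δ to stable)
t=5 Δ0: g=1 d=1 c=1 clk=1 e=0 f=0 a=0 b=0
  Δ1: clk:1→0
  (1Δ to stable)
t=6 Δ0: g=1 d=1 c=1 clk=0 e=0 f=0 a=0 b=0
  Δ1: clk:0→1
  Δ2: d:1→0, c:1→0
  Δ3: g:1→0, b:0→1
  Δ4: e:0→1, b:1→0
  Δ5: e:1→0
  (5Δ to stable)
t=7 Δ0: g=0 d=0 c=0 clk=1 e=0 f=0 a=0 b=0
  Δ1: clk:1→0
  (1Δ to stable)
t=8 Δ0: g=0 d=0 c=0 clk=0 e=0 f=0 a=0 b=0
  Δ1: clk:0→1
  Δ2: d:0→1, c:0→1
  Δ3: g:0→1, b:0→1
  Δ4: e:0→1, b:1→0
  Δ5: e:1→0
  (5Δ to stable)
t=9 Δ0: g=1 d=1 c=1 clk=1 e=0 f=0 a=0 b=0
  Δ1: clk:1→0
  (1Δ to stable)
t=10 Δ0: g=1 d=1 c=1 clk=0 e=0 f=0 a=0 b=0
  Δ1: clk:0→1
  Δ2: d:1→0, c:1→0
  Δ3: g:1→0, b:0→1
  Δ4: e:0→1, b:1→0
  Δ5: e:1→0
  (5Δ to stable)

yes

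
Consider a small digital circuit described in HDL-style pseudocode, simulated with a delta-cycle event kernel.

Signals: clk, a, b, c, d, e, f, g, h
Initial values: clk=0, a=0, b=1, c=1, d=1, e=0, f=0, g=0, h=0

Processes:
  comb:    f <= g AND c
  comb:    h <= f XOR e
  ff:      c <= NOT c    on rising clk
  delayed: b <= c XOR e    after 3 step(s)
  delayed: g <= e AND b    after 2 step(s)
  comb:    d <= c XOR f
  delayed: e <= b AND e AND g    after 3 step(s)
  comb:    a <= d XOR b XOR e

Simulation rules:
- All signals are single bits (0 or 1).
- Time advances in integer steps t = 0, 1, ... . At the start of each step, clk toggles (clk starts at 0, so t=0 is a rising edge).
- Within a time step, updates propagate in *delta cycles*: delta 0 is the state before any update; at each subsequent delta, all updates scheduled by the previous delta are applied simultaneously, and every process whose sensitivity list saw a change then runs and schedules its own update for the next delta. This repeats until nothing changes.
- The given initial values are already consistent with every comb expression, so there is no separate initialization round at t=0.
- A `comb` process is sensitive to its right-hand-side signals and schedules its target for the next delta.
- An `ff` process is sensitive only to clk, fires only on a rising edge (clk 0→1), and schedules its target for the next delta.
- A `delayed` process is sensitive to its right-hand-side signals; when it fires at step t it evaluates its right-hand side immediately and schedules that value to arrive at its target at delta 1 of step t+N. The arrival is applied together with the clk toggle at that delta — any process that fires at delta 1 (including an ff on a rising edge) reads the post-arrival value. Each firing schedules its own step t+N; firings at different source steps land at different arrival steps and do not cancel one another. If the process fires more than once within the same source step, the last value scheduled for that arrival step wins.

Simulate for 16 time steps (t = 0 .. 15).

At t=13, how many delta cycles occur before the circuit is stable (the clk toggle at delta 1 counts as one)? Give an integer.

2

t0.Δ0 e=0 f=0 g=0 clk=0 c=1 a=0 d=1 b=1 h=0
t0.Δ1 e=0 f=0 g=0 clk=1 c=1 a=0 d=1 b=1 h=0
t0.Δ2 e=0 f=0 g=0 clk=1 c=0 a=0 d=1 b=1 h=0
t0.Δ3 e=0 f=0 g=0 clk=1 c=0 a=0 d=0 b=1 h=0
t0.Δ4 e=0 f=0 g=0 clk=1 c=0 a=1 d=0 b=1 h=0
t1.Δ0 e=0 f=0 g=0 clk=1 c=0 a=1 d=0 b=1 h=0
t1.Δ1 e=0 f=0 g=0 clk=0 c=0 a=1 d=0 b=1 h=0
t2.Δ0 e=0 f=0 g=0 clk=0 c=0 a=1 d=0 b=1 h=0
t2.Δ1 e=0 f=0 g=0 clk=1 c=0 a=1 d=0 b=1 h=0
t2.Δ2 e=0 f=0 g=0 clk=1 c=1 a=1 d=0 b=1 h=0
t2.Δ3 e=0 f=0 g=0 clk=1 c=1 a=1 d=1 b=1 h=0
t2.Δ4 e=0 f=0 g=0 clk=1 c=1 a=0 d=1 b=1 h=0
t3.Δ0 e=0 f=0 g=0 clk=1 c=1 a=0 d=1 b=1 h=0
t3.Δ1 e=0 f=0 g=0 clk=0 c=1 a=0 d=1 b=0 h=0
t3.Δ2 e=0 f=0 g=0 clk=0 c=1 a=1 d=1 b=0 h=0
t4.Δ0 e=0 f=0 g=0 clk=0 c=1 a=1 d=1 b=0 h=0
t4.Δ1 e=0 f=0 g=0 clk=1 c=1 a=1 d=1 b=0 h=0
t4.Δ2 e=0 f=0 g=0 clk=1 c=0 a=1 d=1 b=0 h=0
t4.Δ3 e=0 f=0 g=0 clk=1 c=0 a=1 d=0 b=0 h=0
t4.Δ4 e=0 f=0 g=0 clk=1 c=0 a=0 d=0 b=0 h=0
t5.Δ0 e=0 f=0 g=0 clk=1 c=0 a=0 d=0 b=0 h=0
t5.Δ1 e=0 f=0 g=0 clk=0 c=0 a=0 d=0 b=1 h=0
t5.Δ2 e=0 f=0 g=0 clk=0 c=0 a=1 d=0 b=1 h=0
t6.Δ0 e=0 f=0 g=0 clk=0 c=0 a=1 d=0 b=1 h=0
t6.Δ1 e=0 f=0 g=0 clk=1 c=0 a=1 d=0 b=1 h=0
t6.Δ2 e=0 f=0 g=0 clk=1 c=1 a=1 d=0 b=1 h=0
t6.Δ3 e=0 f=0 g=0 clk=1 c=1 a=1 d=1 b=1 h=0
t6.Δ4 e=0 f=0 g=0 clk=1 c=1 a=0 d=1 b=1 h=0
t7.Δ0 e=0 f=0 g=0 clk=1 c=1 a=0 d=1 b=1 h=0
t7.Δ1 e=0 f=0 g=0 clk=0 c=1 a=0 d=1 b=0 h=0
t7.Δ2 e=0 f=0 g=0 clk=0 c=1 a=1 d=1 b=0 h=0
t8.Δ0 e=0 f=0 g=0 clk=0 c=1 a=1 d=1 b=0 h=0
t8.Δ1 e=0 f=0 g=0 clk=1 c=1 a=1 d=1 b=0 h=0
t8.Δ2 e=0 f=0 g=0 clk=1 c=0 a=1 d=1 b=0 h=0
t8.Δ3 e=0 f=0 g=0 clk=1 c=0 a=1 d=0 b=0 h=0
t8.Δ4 e=0 f=0 g=0 clk=1 c=0 a=0 d=0 b=0 h=0
t9.Δ0 e=0 f=0 g=0 clk=1 c=0 a=0 d=0 b=0 h=0
t9.Δ1 e=0 f=0 g=0 clk=0 c=0 a=0 d=0 b=1 h=0
t9.Δ2 e=0 f=0 g=0 clk=0 c=0 a=1 d=0 b=1 h=0
t10.Δ0 e=0 f=0 g=0 clk=0 c=0 a=1 d=0 b=1 h=0
t10.Δ1 e=0 f=0 g=0 clk=1 c=0 a=1 d=0 b=1 h=0
t10.Δ2 e=0 f=0 g=0 clk=1 c=1 a=1 d=0 b=1 h=0
t10.Δ3 e=0 f=0 g=0 clk=1 c=1 a=1 d=1 b=1 h=0
t10.Δ4 e=0 f=0 g=0 clk=1 c=1 a=0 d=1 b=1 h=0
t11.Δ0 e=0 f=0 g=0 clk=1 c=1 a=0 d=1 b=1 h=0
t11.Δ1 e=0 f=0 g=0 clk=0 c=1 a=0 d=1 b=0 h=0
t11.Δ2 e=0 f=0 g=0 clk=0 c=1 a=1 d=1 b=0 h=0
t12.Δ0 e=0 f=0 g=0 clk=0 c=1 a=1 d=1 b=0 h=0
t12.Δ1 e=0 f=0 g=0 clk=1 c=1 a=1 d=1 b=0 h=0
t12.Δ2 e=0 f=0 g=0 clk=1 c=0 a=1 d=1 b=0 h=0
t12.Δ3 e=0 f=0 g=0 clk=1 c=0 a=1 d=0 b=0 h=0
t12.Δ4 e=0 f=0 g=0 clk=1 c=0 a=0 d=0 b=0 h=0
t13.Δ0 e=0 f=0 g=0 clk=1 c=0 a=0 d=0 b=0 h=0
t13.Δ1 e=0 f=0 g=0 clk=0 c=0 a=0 d=0 b=1 h=0
t13.Δ2 e=0 f=0 g=0 clk=0 c=0 a=1 d=0 b=1 h=0
t14.Δ0 e=0 f=0 g=0 clk=0 c=0 a=1 d=0 b=1 h=0
t14.Δ1 e=0 f=0 g=0 clk=1 c=0 a=1 d=0 b=1 h=0
t14.Δ2 e=0 f=0 g=0 clk=1 c=1 a=1 d=0 b=1 h=0
t14.Δ3 e=0 f=0 g=0 clk=1 c=1 a=1 d=1 b=1 h=0
t14.Δ4 e=0 f=0 g=0 clk=1 c=1 a=0 d=1 b=1 h=0
t15.Δ0 e=0 f=0 g=0 clk=1 c=1 a=0 d=1 b=1 h=0
t15.Δ1 e=0 f=0 g=0 clk=0 c=1 a=0 d=1 b=0 h=0
t15.Δ2 e=0 f=0 g=0 clk=0 c=1 a=1 d=1 b=0 h=0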